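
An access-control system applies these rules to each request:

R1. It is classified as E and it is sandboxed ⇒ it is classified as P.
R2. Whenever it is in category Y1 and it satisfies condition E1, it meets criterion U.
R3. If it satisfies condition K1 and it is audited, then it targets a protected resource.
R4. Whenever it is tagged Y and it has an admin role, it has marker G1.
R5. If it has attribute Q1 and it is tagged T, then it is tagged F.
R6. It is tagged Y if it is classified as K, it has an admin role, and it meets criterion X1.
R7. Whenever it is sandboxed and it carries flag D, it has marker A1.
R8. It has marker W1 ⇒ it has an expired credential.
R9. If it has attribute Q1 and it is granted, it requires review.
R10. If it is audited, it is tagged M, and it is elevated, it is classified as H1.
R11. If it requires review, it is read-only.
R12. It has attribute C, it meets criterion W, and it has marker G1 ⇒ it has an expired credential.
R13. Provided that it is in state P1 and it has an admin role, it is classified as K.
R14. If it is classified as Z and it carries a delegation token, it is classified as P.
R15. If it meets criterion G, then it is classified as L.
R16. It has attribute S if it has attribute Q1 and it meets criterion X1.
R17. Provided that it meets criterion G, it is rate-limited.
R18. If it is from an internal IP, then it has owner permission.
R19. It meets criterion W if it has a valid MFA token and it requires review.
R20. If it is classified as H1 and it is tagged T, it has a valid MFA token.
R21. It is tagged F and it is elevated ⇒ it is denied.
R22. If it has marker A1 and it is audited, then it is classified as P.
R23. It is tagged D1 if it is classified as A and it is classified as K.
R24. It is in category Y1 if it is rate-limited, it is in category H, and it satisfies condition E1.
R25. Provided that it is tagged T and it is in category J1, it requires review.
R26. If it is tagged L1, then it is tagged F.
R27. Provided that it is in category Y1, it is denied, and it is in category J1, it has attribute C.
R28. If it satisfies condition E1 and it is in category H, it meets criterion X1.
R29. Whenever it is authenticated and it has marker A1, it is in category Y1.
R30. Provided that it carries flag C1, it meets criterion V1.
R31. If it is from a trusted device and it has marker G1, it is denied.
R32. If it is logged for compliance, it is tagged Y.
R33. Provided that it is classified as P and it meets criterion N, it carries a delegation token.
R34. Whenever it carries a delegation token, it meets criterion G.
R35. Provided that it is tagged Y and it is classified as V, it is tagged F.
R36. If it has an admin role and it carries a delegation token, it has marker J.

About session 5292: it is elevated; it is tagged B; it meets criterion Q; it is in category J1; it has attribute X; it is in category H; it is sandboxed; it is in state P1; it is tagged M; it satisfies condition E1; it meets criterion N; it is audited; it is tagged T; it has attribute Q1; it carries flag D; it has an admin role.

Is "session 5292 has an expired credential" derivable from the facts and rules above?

By R5 (it has attribute Q1, it is tagged T): it is tagged F.
By R7 (it is sandboxed, it carries flag D): it has marker A1.
By R10 (it is audited, it is tagged M, it is elevated): it is classified as H1.
By R13 (it is in state P1, it has an admin role): it is classified as K.
By R20 (it is classified as H1, it is tagged T): it has a valid MFA token.
By R21 (it is tagged F, it is elevated): it is denied.
By R22 (it has marker A1, it is audited): it is classified as P.
By R25 (it is tagged T, it is in category J1): it requires review.
By R28 (it satisfies condition E1, it is in category H): it meets criterion X1.
By R33 (it is classified as P, it meets criterion N): it carries a delegation token.
By R34 (it carries a delegation token): it meets criterion G.
By R6 (it is classified as K, it has an admin role, it meets criterion X1): it is tagged Y.
By R17 (it meets criterion G): it is rate-limited.
By R19 (it has a valid MFA token, it requires review): it meets criterion W.
By R24 (it is rate-limited, it is in category H, it satisfies condition E1): it is in category Y1.
By R27 (it is in category Y1, it is denied, it is in category J1): it has attribute C.
By R4 (it is tagged Y, it has an admin role): it has marker G1.
By R12 (it has attribute C, it meets criterion W, it has marker G1): it has an expired credential.

Yes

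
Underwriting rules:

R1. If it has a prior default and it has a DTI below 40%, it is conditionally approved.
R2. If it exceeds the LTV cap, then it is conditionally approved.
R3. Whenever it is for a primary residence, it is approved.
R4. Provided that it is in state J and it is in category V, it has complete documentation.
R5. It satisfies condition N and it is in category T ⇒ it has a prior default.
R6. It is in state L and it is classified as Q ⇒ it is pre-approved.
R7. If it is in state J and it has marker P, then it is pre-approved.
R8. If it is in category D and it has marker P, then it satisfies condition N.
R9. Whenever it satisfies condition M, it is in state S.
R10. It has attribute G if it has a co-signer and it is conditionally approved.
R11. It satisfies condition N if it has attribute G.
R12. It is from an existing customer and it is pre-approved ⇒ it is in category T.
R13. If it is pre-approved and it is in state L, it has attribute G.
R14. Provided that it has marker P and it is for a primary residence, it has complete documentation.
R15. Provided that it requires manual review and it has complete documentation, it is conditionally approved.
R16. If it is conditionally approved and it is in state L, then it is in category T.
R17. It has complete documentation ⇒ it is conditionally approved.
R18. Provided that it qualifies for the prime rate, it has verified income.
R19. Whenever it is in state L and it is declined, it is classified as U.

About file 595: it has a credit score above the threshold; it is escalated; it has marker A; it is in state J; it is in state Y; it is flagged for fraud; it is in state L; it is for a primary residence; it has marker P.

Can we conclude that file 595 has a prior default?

By R7 (it is in state J, it has marker P): it is pre-approved.
By R13 (it is pre-approved, it is in state L): it has attribute G.
By R14 (it has marker P, it is for a primary residence): it has complete documentation.
By R17 (it has complete documentation): it is conditionally approved.
By R11 (it has attribute G): it satisfies condition N.
By R16 (it is conditionally approved, it is in state L): it is in category T.
By R5 (it satisfies condition N, it is in category T): it has a prior default.

Yes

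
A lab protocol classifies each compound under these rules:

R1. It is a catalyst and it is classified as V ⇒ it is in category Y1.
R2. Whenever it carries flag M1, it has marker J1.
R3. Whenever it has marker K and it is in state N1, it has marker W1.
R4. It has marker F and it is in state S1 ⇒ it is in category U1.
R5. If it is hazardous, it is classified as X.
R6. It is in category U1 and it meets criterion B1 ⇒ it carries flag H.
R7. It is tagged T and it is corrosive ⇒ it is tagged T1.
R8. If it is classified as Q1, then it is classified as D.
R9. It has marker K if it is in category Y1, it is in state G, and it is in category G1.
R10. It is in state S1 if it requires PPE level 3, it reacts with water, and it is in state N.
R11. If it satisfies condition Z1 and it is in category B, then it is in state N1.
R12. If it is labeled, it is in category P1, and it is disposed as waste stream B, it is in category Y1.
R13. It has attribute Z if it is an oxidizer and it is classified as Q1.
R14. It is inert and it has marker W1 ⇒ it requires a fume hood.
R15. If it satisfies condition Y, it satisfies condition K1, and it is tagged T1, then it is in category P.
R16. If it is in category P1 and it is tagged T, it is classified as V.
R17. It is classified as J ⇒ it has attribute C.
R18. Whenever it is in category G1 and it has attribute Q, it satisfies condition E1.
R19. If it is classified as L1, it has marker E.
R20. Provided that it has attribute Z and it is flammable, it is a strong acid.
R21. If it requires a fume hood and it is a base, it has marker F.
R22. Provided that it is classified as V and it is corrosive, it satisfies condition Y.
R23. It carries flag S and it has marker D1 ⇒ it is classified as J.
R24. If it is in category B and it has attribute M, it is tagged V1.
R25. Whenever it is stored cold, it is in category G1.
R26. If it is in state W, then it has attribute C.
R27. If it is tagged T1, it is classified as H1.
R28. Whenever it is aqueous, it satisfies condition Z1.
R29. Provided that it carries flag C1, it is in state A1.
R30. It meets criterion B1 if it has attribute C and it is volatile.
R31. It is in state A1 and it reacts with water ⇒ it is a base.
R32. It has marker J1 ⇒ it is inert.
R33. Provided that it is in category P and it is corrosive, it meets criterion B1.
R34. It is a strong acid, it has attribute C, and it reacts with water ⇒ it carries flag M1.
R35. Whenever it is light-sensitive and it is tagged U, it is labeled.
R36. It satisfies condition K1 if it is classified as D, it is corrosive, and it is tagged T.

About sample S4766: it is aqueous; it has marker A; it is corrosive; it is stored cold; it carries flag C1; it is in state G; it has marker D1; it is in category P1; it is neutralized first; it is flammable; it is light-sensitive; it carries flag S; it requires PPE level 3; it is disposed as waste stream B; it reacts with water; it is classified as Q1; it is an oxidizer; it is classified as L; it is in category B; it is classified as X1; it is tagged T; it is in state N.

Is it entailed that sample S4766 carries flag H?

Forward chaining from the given facts derives: is tagged T1, is classified as D, is in state S1, has attribute Z, is classified as V, is a strong acid, satisfies condition Y, is classified as J, is in category G1, is classified as H1, satisfies condition Z1, is in state A1, is a base, satisfies condition K1, is in state N1, is in category P, has attribute C, meets criterion B1, carries flag M1, has marker J1, is inert.
The only rule concluding "it carries flag H" is R6, which needs "it is in category U1"; that is never established.

No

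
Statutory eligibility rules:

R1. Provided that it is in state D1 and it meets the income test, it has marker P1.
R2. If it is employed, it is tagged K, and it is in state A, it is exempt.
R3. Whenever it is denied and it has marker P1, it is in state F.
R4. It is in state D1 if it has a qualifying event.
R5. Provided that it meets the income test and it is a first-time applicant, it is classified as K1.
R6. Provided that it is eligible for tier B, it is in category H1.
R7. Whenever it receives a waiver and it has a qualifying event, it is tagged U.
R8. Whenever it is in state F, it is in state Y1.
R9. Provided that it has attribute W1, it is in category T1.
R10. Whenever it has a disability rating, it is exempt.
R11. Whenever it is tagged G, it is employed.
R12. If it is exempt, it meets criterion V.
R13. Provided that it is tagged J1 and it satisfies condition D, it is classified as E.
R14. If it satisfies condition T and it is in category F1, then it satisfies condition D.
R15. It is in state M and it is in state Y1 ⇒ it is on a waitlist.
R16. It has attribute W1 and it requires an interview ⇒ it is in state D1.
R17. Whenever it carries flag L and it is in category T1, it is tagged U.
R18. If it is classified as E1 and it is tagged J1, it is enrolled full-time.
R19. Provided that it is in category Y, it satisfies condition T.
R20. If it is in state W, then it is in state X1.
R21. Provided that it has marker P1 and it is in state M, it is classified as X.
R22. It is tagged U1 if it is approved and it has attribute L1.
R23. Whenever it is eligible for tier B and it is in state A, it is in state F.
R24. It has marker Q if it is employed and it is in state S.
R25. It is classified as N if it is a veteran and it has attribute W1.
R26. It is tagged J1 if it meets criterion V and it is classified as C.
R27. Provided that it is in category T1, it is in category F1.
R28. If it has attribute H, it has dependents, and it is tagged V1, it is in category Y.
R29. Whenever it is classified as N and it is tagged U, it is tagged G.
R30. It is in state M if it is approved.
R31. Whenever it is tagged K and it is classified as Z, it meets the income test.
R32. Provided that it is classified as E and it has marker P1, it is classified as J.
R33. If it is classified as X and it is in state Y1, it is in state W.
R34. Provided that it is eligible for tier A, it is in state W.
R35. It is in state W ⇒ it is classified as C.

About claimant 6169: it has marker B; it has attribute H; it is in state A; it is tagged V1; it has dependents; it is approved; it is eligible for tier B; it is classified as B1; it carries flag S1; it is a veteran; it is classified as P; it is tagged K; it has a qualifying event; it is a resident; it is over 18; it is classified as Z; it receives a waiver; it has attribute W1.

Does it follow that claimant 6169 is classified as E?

Yes

By R4 (it has a qualifying event): it is in state D1.
By R7 (it receives a waiver, it has a qualifying event): it is tagged U.
By R9 (it has attribute W1): it is in category T1.
By R23 (it is eligible for tier B, it is in state A): it is in state F.
By R25 (it is a veteran, it has attribute W1): it is classified as N.
By R27 (it is in category T1): it is in category F1.
By R28 (it has attribute H, it has dependents, it is tagged V1): it is in category Y.
By R29 (it is classified as N, it is tagged U): it is tagged G.
By R30 (it is approved): it is in state M.
By R31 (it is tagged K, it is classified as Z): it meets the income test.
By R1 (it is in state D1, it meets the income test): it has marker P1.
By R8 (it is in state F): it is in state Y1.
By R11 (it is tagged G): it is employed.
By R19 (it is in category Y): it satisfies condition T.
By R21 (it has marker P1, it is in state M): it is classified as X.
By R33 (it is classified as X, it is in state Y1): it is in state W.
By R35 (it is in state W): it is classified as C.
By R2 (it is employed, it is tagged K, it is in state A): it is exempt.
By R12 (it is exempt): it meets criterion V.
By R14 (it satisfies condition T, it is in category F1): it satisfies condition D.
By R26 (it meets criterion V, it is classified as C): it is tagged J1.
By R13 (it is tagged J1, it satisfies condition D): it is classified as E.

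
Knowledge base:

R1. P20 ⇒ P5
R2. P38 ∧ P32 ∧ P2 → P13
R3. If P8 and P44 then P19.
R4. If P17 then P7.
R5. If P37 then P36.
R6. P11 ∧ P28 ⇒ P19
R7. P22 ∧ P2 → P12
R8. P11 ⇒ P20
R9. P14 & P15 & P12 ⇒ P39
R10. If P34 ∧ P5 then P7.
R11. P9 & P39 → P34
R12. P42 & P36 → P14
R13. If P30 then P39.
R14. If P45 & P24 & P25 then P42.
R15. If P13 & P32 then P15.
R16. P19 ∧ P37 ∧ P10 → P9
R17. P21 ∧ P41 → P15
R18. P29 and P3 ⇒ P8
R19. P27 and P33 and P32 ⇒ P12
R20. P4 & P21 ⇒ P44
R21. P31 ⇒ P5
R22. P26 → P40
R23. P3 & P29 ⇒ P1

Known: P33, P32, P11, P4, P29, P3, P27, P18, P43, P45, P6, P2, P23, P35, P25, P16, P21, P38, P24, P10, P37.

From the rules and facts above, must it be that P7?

Yes

P13  (by R2: P38, P32, P2)
P36  (by R5: P37)
P20  (by R8: P11)
P42  (by R14: P45, P24, P25)
P15  (by R15: P13, P32)
P8  (by R18: P29, P3)
P12  (by R19: P27, P33, P32)
P44  (by R20: P4, P21)
P5  (by R1: P20)
P19  (by R3: P8, P44)
P14  (by R12: P42, P36)
P9  (by R16: P19, P37, P10)
P39  (by R9: P14, P15, P12)
P34  (by R11: P9, P39)
P7  (by R10: P34, P5)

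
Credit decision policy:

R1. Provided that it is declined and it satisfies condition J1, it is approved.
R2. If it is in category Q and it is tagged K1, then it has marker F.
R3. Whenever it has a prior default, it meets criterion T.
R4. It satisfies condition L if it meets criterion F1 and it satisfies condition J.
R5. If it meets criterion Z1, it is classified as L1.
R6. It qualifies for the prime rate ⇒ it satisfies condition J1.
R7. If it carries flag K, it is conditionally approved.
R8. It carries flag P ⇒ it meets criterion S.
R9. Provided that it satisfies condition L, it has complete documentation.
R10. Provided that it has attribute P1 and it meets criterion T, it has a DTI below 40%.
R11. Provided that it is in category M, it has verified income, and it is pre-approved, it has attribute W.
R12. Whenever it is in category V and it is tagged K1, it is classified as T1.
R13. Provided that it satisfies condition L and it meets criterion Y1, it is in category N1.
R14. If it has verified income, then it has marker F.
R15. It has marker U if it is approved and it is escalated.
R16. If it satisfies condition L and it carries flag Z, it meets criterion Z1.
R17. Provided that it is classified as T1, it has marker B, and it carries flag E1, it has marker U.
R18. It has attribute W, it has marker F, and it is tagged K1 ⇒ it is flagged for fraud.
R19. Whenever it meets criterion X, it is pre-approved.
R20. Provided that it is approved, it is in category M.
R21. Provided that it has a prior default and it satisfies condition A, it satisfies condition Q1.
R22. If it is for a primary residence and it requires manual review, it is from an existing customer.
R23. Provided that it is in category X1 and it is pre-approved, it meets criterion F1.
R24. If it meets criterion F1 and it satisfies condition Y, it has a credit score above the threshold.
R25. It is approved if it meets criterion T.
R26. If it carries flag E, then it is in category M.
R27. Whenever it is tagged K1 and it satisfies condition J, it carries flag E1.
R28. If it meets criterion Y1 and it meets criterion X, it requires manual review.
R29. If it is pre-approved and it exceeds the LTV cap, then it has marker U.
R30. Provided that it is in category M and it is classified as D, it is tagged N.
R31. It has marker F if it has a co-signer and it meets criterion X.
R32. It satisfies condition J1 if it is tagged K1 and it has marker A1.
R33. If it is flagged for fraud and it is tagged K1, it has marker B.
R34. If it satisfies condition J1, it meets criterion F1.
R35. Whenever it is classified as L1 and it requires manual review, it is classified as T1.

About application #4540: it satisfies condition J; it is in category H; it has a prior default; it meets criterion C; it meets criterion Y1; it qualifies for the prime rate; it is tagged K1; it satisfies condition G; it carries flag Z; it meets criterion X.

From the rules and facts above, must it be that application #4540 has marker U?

No

Forward chaining from the given facts derives: meets criterion T, satisfies condition J1, is pre-approved, is approved, carries flag E1, requires manual review, meets criterion F1, satisfies condition L, has complete documentation, is in category N1, meets criterion Z1, is in category M, is classified as L1, is classified as T1.
Rules concluding "it has marker U": R15 needs "it is escalated"; R17 needs "it has marker B"; R29 needs "it exceeds the LTV cap" — none of these are established.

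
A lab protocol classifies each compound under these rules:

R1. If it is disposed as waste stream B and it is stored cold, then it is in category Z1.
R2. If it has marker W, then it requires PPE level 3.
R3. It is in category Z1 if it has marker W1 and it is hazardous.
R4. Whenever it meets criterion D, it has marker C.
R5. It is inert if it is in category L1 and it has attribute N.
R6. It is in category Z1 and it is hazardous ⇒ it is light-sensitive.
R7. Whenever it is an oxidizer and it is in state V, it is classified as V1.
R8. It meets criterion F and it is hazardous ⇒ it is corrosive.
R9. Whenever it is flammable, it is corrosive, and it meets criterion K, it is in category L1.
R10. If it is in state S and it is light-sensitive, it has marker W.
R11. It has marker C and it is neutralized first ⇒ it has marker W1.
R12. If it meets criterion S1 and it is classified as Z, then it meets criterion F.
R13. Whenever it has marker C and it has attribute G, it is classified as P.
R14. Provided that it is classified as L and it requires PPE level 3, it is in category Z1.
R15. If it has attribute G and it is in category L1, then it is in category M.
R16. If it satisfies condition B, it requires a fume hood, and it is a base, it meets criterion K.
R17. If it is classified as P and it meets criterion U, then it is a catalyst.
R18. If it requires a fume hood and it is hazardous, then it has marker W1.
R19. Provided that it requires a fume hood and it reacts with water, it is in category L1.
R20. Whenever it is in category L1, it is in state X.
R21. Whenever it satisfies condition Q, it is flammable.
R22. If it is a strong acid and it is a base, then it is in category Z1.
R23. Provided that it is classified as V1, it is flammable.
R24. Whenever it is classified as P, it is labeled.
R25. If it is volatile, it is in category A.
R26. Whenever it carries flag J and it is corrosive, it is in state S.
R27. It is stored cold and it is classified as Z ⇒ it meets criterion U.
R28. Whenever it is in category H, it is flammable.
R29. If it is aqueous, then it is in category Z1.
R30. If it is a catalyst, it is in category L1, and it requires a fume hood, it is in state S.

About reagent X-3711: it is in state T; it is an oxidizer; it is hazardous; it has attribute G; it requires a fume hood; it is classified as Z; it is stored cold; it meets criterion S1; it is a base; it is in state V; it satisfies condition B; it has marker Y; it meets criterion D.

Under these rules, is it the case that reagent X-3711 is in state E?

No

Forward chaining from the given facts derives: has marker C, is classified as V1, meets criterion F, is classified as P, meets criterion K, has marker W1, is flammable, is labeled, meets criterion U, is in category Z1, is light-sensitive, is corrosive, is in category L1, is in category M, is a catalyst, is in state X, is in state S, has marker W, requires PPE level 3.
No rule has "it is in state E" as its conclusion, and it is not among the given facts.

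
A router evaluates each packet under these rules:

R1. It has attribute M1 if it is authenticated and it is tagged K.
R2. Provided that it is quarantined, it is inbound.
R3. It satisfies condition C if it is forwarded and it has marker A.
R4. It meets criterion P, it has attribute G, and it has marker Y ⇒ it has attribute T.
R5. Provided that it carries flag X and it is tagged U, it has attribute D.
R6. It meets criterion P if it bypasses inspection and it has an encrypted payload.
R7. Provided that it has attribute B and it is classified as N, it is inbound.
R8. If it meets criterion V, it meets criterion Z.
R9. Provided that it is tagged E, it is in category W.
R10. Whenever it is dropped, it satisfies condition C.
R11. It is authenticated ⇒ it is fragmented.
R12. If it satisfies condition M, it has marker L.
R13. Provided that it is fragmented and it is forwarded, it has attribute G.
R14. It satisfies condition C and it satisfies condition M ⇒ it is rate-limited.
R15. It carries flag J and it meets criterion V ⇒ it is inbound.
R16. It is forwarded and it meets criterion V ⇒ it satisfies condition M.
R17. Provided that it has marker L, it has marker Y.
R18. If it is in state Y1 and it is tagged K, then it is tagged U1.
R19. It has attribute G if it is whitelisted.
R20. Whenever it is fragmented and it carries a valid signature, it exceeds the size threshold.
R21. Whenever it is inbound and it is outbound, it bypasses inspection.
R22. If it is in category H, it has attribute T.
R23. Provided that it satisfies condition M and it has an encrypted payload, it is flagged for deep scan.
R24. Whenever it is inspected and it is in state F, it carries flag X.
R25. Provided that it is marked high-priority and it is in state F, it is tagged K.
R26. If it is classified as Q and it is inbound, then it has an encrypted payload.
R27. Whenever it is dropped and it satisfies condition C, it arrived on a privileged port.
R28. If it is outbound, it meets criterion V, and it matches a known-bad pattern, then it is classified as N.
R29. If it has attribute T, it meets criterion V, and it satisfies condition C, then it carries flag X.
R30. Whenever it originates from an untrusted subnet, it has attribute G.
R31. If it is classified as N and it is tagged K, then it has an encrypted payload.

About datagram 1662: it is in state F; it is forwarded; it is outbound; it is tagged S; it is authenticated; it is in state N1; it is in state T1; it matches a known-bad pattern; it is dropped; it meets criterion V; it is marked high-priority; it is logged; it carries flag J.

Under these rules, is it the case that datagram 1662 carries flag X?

Yes

By R10 (it is dropped): it satisfies condition C.
By R11 (it is authenticated): it is fragmented.
By R13 (it is fragmented, it is forwarded): it has attribute G.
By R15 (it carries flag J, it meets criterion V): it is inbound.
By R16 (it is forwarded, it meets criterion V): it satisfies condition M.
By R21 (it is inbound, it is outbound): it bypasses inspection.
By R25 (it is marked high-priority, it is in state F): it is tagged K.
By R28 (it is outbound, it meets criterion V, it matches a known-bad pattern): it is classified as N.
By R31 (it is classified as N, it is tagged K): it has an encrypted payload.
By R6 (it bypasses inspection, it has an encrypted payload): it meets criterion P.
By R12 (it satisfies condition M): it has marker L.
By R17 (it has marker L): it has marker Y.
By R4 (it meets criterion P, it has attribute G, it has marker Y): it has attribute T.
By R29 (it has attribute T, it meets criterion V, it satisfies condition C): it carries flag X.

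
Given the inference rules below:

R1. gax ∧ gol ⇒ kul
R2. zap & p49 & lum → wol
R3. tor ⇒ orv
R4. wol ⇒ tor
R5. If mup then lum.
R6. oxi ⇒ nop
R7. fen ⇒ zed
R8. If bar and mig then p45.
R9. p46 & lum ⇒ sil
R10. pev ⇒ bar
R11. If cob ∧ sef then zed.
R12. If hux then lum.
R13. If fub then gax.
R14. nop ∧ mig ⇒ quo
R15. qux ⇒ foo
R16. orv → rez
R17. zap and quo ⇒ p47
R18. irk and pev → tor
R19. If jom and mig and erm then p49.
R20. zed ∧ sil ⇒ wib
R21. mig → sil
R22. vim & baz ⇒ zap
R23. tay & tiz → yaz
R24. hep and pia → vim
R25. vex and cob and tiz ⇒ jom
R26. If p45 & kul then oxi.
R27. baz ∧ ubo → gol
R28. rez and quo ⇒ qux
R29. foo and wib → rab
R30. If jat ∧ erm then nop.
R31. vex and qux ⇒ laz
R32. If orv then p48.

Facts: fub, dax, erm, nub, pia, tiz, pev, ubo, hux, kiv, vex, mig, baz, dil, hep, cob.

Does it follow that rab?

Forward chaining from the given facts derives: bar, lum, gax, sil, vim, jom, gol, kul, p45, p49, zap, oxi, wol, tor, nop, quo, p47, orv, rez, qux, laz, p48, foo.
The only rule concluding rab is R29, which needs wib; that is never established.

No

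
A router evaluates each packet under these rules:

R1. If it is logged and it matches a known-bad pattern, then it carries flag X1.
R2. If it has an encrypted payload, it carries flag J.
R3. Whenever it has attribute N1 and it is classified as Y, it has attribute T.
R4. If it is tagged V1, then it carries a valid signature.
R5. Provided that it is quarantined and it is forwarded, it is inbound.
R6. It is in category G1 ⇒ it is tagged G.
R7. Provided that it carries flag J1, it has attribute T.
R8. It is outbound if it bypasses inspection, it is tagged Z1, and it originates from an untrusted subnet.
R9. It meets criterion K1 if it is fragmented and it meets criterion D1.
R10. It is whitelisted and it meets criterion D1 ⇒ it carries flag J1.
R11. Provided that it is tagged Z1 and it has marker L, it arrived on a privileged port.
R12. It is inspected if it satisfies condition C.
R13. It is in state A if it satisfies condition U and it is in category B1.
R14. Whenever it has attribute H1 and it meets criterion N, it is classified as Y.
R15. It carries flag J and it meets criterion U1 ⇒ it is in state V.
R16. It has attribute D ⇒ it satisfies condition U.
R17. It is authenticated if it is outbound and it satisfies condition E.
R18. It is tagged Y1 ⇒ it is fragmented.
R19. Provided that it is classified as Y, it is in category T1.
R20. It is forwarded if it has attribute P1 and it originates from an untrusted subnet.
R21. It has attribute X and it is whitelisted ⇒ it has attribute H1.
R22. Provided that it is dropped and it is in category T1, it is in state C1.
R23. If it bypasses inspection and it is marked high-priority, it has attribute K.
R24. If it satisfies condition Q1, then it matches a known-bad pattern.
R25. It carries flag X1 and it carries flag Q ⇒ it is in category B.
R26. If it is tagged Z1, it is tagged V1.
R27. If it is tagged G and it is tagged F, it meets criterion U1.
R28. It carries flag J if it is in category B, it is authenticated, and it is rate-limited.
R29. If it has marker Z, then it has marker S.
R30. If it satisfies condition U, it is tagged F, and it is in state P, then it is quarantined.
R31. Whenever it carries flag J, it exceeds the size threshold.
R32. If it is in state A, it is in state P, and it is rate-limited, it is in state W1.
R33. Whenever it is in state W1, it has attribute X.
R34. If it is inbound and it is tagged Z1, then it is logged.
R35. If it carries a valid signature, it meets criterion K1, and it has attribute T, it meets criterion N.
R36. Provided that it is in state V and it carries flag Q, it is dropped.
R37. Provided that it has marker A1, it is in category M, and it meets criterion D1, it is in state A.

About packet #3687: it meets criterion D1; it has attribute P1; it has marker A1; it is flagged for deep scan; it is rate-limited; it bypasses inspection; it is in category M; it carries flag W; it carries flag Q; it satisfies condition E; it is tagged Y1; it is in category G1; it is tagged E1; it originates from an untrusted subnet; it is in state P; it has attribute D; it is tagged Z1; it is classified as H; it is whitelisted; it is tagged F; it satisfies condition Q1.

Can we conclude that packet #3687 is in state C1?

Yes

By R6 (it is in category G1): it is tagged G.
By R8 (it bypasses inspection, it is tagged Z1, it originates from an untrusted subnet): it is outbound.
By R10 (it is whitelisted, it meets criterion D1): it carries flag J1.
By R16 (it has attribute D): it satisfies condition U.
By R17 (it is outbound, it satisfies condition E): it is authenticated.
By R18 (it is tagged Y1): it is fragmented.
By R20 (it has attribute P1, it originates from an untrusted subnet): it is forwarded.
By R24 (it satisfies condition Q1): it matches a known-bad pattern.
By R26 (it is tagged Z1): it is tagged V1.
By R27 (it is tagged G, it is tagged F): it meets criterion U1.
By R30 (it satisfies condition U, it is tagged F, it is in state P): it is quarantined.
By R37 (it has marker A1, it is in category M, it meets criterion D1): it is in state A.
By R4 (it is tagged V1): it carries a valid signature.
By R5 (it is quarantined, it is forwarded): it is inbound.
By R7 (it carries flag J1): it has attribute T.
By R9 (it is fragmented, it meets criterion D1): it meets criterion K1.
By R32 (it is in state A, it is in state P, it is rate-limited): it is in state W1.
By R33 (it is in state W1): it has attribute X.
By R34 (it is inbound, it is tagged Z1): it is logged.
By R35 (it carries a valid signature, it meets criterion K1, it has attribute T): it meets criterion N.
By R1 (it is logged, it matches a known-bad pattern): it carries flag X1.
By R21 (it has attribute X, it is whitelisted): it has attribute H1.
By R25 (it carries flag X1, it carries flag Q): it is in category B.
By R28 (it is in category B, it is authenticated, it is rate-limited): it carries flag J.
By R14 (it has attribute H1, it meets criterion N): it is classified as Y.
By R15 (it carries flag J, it meets criterion U1): it is in state V.
By R19 (it is classified as Y): it is in category T1.
By R36 (it is in state V, it carries flag Q): it is dropped.
By R22 (it is dropped, it is in category T1): it is in state C1.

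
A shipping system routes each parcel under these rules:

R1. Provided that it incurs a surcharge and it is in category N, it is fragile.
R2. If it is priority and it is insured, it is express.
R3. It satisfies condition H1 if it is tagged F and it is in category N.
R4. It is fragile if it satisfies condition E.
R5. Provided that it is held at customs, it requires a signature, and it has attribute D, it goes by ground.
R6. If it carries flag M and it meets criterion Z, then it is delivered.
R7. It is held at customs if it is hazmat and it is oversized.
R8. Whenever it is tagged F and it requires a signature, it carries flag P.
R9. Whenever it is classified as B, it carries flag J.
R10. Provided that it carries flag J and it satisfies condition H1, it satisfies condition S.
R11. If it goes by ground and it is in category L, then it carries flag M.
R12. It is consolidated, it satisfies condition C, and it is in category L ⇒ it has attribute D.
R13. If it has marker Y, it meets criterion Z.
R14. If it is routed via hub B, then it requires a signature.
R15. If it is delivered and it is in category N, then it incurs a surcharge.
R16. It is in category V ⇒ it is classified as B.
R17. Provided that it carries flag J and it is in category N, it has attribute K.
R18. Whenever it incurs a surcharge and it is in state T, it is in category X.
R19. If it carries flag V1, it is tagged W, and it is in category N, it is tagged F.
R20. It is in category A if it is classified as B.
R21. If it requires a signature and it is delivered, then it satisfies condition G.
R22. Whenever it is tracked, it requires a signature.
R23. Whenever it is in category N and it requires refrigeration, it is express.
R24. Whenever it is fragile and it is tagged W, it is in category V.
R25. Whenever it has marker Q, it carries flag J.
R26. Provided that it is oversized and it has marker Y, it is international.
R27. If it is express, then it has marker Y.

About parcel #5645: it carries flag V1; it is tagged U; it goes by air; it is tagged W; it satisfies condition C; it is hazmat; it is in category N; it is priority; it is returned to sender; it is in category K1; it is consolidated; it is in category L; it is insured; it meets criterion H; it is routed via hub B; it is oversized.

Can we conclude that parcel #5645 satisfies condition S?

By R2 (it is priority, it is insured): it is express.
By R7 (it is hazmat, it is oversized): it is held at customs.
By R12 (it is consolidated, it satisfies condition C, it is in category L): it has attribute D.
By R14 (it is routed via hub B): it requires a signature.
By R19 (it carries flag V1, it is tagged W, it is in category N): it is tagged F.
By R27 (it is express): it has marker Y.
By R3 (it is tagged F, it is in category N): it satisfies condition H1.
By R5 (it is held at customs, it requires a signature, it has attribute D): it goes by ground.
By R11 (it goes by ground, it is in category L): it carries flag M.
By R13 (it has marker Y): it meets criterion Z.
By R6 (it carries flag M, it meets criterion Z): it is delivered.
By R15 (it is delivered, it is in category N): it incurs a surcharge.
By R1 (it incurs a surcharge, it is in category N): it is fragile.
By R24 (it is fragile, it is tagged W): it is in category V.
By R16 (it is in category V): it is classified as B.
By R9 (it is classified as B): it carries flag J.
By R10 (it carries flag J, it satisfies condition H1): it satisfies condition S.

Yes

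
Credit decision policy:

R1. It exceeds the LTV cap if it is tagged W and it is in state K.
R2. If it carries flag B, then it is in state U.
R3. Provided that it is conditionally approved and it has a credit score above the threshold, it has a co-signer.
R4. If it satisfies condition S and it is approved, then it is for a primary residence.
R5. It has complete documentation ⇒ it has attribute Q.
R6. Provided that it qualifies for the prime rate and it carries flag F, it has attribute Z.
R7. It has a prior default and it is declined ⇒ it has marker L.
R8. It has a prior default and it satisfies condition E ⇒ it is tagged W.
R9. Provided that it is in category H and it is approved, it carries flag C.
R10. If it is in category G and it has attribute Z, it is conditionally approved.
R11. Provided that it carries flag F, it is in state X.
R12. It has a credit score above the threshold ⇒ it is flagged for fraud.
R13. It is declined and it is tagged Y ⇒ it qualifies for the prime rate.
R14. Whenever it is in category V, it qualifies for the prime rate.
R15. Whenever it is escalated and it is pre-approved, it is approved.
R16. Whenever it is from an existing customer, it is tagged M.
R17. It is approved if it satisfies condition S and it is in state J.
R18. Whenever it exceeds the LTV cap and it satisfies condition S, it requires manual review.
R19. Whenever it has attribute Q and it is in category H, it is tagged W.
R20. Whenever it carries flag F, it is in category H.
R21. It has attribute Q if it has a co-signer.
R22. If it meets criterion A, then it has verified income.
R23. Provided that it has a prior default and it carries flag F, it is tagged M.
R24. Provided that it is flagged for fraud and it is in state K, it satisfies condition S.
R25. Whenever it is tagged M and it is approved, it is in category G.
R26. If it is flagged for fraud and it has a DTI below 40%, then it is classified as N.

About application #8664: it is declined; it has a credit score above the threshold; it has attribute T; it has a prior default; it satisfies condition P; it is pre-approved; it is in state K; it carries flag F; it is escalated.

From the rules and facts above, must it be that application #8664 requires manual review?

No

Forward chaining from the given facts derives: has marker L, is in state X, is flagged for fraud, is approved, is in category H, is tagged M, satisfies condition S, is in category G, is for a primary residence, carries flag C.
The only rule concluding "it requires manual review" is R18, which needs "it exceeds the LTV cap"; that is never established.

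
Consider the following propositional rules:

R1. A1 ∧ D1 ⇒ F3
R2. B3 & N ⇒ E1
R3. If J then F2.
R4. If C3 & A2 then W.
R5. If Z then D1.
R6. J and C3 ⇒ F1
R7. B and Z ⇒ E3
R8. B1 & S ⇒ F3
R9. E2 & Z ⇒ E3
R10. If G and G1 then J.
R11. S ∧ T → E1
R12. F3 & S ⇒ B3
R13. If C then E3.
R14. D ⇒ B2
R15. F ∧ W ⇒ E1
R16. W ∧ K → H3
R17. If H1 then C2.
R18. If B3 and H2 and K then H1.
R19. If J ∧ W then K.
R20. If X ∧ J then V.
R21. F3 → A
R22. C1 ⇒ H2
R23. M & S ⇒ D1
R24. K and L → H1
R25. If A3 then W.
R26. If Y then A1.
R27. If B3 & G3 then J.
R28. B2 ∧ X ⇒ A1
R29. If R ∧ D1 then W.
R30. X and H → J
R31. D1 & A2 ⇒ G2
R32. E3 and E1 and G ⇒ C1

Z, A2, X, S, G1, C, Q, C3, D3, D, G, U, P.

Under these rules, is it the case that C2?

Forward chaining from the given facts derives: W, D1, J, E3, B2, K, V, A1, G2, F3, F2, F1, B3, H3, A.
The only rule concluding C2 is R17, which needs H1; that is never established.

No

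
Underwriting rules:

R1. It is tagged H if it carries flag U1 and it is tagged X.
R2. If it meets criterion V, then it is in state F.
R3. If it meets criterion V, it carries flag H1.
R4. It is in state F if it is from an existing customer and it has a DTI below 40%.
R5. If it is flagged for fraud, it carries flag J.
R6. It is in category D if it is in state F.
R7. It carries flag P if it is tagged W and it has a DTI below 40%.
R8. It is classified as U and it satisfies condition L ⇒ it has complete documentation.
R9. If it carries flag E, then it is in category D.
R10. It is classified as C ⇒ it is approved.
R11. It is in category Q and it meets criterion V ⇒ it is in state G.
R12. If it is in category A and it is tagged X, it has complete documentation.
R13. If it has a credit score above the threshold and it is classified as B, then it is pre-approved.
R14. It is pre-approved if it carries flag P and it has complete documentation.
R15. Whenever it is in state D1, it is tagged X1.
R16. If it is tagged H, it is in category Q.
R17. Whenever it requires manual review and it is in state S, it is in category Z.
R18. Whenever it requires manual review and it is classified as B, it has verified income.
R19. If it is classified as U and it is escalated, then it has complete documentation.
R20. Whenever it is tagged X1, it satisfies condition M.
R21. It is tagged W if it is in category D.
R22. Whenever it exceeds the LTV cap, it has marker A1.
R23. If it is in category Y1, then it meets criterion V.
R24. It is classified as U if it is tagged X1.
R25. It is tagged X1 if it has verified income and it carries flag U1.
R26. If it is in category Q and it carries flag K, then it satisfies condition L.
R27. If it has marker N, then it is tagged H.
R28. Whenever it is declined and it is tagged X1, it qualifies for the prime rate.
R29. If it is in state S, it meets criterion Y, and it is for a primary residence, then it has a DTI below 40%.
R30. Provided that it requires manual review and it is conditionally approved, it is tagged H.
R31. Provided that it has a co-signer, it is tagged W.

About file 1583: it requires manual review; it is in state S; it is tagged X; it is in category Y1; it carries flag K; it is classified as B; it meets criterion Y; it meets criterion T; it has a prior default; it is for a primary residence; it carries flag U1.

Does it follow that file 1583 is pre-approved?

By R1 (it carries flag U1, it is tagged X): it is tagged H.
By R16 (it is tagged H): it is in category Q.
By R18 (it requires manual review, it is classified as B): it has verified income.
By R23 (it is in category Y1): it meets criterion V.
By R25 (it has verified income, it carries flag U1): it is tagged X1.
By R26 (it is in category Q, it carries flag K): it satisfies condition L.
By R29 (it is in state S, it meets criterion Y, it is for a primary residence): it has a DTI below 40%.
By R2 (it meets criterion V): it is in state F.
By R6 (it is in state F): it is in category D.
By R21 (it is in category D): it is tagged W.
By R24 (it is tagged X1): it is classified as U.
By R7 (it is tagged W, it has a DTI below 40%): it carries flag P.
By R8 (it is classified as U, it satisfies condition L): it has complete documentation.
By R14 (it carries flag P, it has complete documentation): it is pre-approved.

Yes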